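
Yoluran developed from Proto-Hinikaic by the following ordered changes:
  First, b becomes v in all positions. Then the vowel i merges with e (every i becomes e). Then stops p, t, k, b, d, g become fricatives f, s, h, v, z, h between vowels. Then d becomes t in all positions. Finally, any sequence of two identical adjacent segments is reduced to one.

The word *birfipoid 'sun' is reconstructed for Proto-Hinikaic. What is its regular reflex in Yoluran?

Yoluran: *birfipoid > virfipoid > verfepoed > verfefoed > verfefoet  (by unconditioned shift, vowel merger, intervocalic lenition, unconditioned shift)

verfefoet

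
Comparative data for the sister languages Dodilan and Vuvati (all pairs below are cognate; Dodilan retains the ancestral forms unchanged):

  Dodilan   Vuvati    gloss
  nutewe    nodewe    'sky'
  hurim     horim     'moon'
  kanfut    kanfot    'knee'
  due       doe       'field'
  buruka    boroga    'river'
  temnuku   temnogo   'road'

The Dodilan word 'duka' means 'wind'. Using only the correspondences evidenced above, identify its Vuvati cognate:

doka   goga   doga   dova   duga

nutewe ~ nodewe, kanfut ~ kanfot — Dodilan u corresponds to Vuvati o after a consonant, before a consonant other than r, m, n, p, b, f, v.
buruka ~ boroga — Dodilan k corresponds to Vuvati g between vowels (before a back vowel).
Applying these to Dodilan 'duka':
  duka → doka   (u→o after a consonant, before a consonant other than r, m, n, p, b, f, v)
  doka → doga   (k→g between vowels (before a back vowel))
So the Vuvati cognate is 'doga'.

doga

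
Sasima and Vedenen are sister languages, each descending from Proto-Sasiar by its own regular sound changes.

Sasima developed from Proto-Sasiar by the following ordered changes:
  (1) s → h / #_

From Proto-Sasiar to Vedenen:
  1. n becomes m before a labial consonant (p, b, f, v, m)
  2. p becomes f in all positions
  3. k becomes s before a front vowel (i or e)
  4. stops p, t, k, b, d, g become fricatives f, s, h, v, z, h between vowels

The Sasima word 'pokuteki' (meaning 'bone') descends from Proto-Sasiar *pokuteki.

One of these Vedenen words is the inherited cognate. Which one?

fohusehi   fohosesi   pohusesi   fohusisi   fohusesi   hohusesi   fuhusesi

fohusesi

Vedenen: *pokuteki
  pokuteki (rule 1 does not apply)
  pokuteki → fokuteki   [unconditioned shift]
  fokuteki → fokutesi   [palatalisation]
  fokutesi → fohusesi   [intervocalic lenition]
  giving Vedenen fohusesi.
Among the options, 'fohusesi' alone shows every Vedenen change applied in order.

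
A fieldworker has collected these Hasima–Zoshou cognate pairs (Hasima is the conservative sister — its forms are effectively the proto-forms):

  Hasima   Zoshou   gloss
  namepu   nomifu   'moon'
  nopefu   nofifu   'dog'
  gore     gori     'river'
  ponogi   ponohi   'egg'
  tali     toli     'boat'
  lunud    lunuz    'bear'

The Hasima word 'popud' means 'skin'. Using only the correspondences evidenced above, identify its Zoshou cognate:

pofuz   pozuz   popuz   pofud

namepu ~ nomifu — Hasima p corresponds to Zoshou f between vowels (before a back vowel).
lunud ~ lunuz — Hasima d corresponds to Zoshou z word-finally.
Applying these to Hasima 'popud':
  popud → pofud   (p→f between vowels (before a back vowel))
  pofud → pofuz   (d→z word-finally)
So the Zoshou cognate is 'pofuz'.

pofuz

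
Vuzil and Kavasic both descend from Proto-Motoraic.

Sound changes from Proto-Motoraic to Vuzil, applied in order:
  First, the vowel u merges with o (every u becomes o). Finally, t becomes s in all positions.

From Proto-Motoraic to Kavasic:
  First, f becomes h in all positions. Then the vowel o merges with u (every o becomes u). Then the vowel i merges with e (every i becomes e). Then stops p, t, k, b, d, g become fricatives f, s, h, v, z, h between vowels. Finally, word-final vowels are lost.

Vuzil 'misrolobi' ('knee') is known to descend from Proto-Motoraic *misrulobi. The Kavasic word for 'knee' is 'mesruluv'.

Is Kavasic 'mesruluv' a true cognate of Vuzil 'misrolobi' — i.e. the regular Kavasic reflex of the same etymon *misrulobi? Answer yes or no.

Derive the expected Kavasic reflex of *misrulobi:
Kavasic: *misrulobi > misrulubi > mesrulube > mesruluve > mesruluv  (by vowel merger, vowel merger, intervocalic lenition, apocope)
Kavasic 'mesruluv' matches the regular reflex exactly, so the pair is cognate.

yes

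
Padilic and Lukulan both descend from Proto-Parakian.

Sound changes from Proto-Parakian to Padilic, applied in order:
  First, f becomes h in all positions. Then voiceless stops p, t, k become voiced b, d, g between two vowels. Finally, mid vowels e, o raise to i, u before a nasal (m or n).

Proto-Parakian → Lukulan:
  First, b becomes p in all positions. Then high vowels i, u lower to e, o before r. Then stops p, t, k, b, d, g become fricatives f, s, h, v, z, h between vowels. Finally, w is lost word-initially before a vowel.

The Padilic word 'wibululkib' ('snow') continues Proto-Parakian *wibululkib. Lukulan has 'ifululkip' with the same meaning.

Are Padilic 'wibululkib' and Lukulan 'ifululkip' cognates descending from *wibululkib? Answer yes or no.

Derive the expected Lukulan reflex of *wibululkib:
Lukulan: *wibululkib
  wibululkib → wipululkip   [unconditioned shift]
  wipululkip (rule 2 does not apply)
  wipululkip → wifululkip   [intervocalic lenition]
  wifululkip → ifululkip   [glide loss]
  giving Lukulan ifululkip.
Lukulan 'ifululkip' matches the regular reflex exactly, so the pair is cognate.

yes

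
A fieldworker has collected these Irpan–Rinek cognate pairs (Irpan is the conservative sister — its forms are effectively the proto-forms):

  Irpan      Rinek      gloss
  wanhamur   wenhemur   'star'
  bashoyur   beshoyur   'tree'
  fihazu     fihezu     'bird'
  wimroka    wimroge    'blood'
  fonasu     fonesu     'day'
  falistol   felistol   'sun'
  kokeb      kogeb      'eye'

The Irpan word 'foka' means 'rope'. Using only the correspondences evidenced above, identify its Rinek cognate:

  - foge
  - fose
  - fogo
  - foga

wimroka ~ wimroge — Irpan k corresponds to Rinek g between vowels (before a back vowel).
wimroka ~ wimroge — Irpan a corresponds to Rinek e word-finally.
Applying these to Irpan 'foka':
  foka → foga   (k→g between vowels (before a back vowel))
  foga → foge   (a→e word-finally)
So the Rinek cognate is 'foge'.

foge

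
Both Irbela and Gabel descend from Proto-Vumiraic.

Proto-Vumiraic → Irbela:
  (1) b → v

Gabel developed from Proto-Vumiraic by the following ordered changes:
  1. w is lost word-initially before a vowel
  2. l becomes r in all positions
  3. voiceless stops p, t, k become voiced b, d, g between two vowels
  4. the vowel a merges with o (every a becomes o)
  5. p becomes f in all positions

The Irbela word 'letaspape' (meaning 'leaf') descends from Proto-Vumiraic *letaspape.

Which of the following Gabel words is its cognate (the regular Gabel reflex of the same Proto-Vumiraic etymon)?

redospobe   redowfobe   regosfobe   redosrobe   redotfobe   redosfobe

Gabel: *letaspape > retaspape > redaspabe > redospobe > redosfobe  (by unconditioned shift, intervocalic voicing, vowel merger, unconditioned shift)
Only 'redosfobe' matches the regular Gabel development of *letaspape.

redosfobe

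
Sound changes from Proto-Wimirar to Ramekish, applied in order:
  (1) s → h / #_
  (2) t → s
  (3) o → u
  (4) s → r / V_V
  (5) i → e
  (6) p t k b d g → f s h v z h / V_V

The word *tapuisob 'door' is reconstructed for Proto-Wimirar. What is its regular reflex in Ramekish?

Ramekish: *tapuisob
  tapuisob (rule 1 does not apply)
  tapuisob → sapuisob   [unconditioned shift]
  sapuisob → sapuisub   [vowel merger]
  sapuisub → sapuirub   [rhotacism]
  sapuirub → sapuerub   [vowel merger]
  sapuerub → safuerub   [intervocalic lenition]
  giving Ramekish safuerub.

safuerub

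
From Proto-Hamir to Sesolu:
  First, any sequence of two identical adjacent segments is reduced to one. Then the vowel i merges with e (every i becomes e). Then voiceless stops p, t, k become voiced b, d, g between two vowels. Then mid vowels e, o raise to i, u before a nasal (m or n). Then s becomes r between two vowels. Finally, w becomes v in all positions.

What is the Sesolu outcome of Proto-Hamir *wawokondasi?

Sesolu: *wawokondasi
  wawokondasi (rule 1 does not apply)
  wawokondasi → wawokondase   [vowel merger]
  wawokondase → wawogondase   [intervocalic voicing]
  wawogondase → wawogundase   [pre-nasal raising]
  wawogundase → wawogundare   [rhotacism]
  wawogundare → vavogundare   [unconditioned shift]
  giving Sesolu vavogundare.

vavogundare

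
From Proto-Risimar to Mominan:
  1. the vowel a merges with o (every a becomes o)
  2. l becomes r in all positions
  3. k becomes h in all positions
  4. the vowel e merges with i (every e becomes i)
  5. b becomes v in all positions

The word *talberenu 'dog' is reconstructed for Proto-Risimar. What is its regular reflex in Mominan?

Mominan: *talberenu
  talberenu → tolberenu   [vowel merger]
  tolberenu → torberenu   [unconditioned shift]
  torberenu (rule 3 does not apply)
  torberenu → torbirinu   [vowel merger]
  torbirinu → torvirinu   [unconditioned shift]
  giving Mominan torvirinu.

torvirinu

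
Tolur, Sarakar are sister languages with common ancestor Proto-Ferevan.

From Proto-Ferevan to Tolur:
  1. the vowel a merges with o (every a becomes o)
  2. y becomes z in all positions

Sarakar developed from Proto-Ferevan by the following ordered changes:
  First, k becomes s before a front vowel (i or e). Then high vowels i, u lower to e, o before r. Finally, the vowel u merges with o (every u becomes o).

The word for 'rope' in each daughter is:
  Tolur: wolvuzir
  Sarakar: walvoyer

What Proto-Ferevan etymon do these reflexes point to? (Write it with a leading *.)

*walvuyir

Position 5: Tolur has u, Sarakar has o. Tolur preserves u here (none of its changes turn any other segment into u), so the proto-segment is *u.
Position 2: Tolur has o, Sarakar has a. Sarakar preserves a here (none of its changes turn any other segment into a), so the proto-segment is *a.
Position 7: Tolur has i, Sarakar has e. Tolur preserves i here (none of its changes turn any other segment into i), so the proto-segment is *i.
Verify the candidate proto-form against each daughter:
Tolur: *walvuyir
  walvuyir → wolvuyir   [vowel merger]
  wolvuyir → wolvuzir   [unconditioned shift]
  giving Tolur wolvuzir.
Sarakar: start from *walvuyir.
  rule 1: no change — walvuyir
  rule 2 (pre-rhotic lowering): walvuyir → walvuyer
  rule 3 (vowel merger): walvuyer → walvoyer
  ⇒ Sarakar walvoyer
Only *walvuyir yields all of Tolur wolvuzir, Sarakar walvoyer.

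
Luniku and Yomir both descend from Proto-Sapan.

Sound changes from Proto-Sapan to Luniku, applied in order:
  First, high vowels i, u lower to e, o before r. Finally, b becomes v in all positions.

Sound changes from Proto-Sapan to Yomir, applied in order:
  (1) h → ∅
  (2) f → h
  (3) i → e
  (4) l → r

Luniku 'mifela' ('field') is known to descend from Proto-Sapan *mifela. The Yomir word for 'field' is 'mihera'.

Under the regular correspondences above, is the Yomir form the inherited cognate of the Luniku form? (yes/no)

no

Derive the expected Yomir reflex of *mifela:
Yomir: start from *mifela.
  rule 1: no change — mifela
  rule 2 (unconditioned shift): mifela → mihela
  rule 3 (vowel merger): mihela → mehela
  rule 4 (unconditioned shift): mehela → mehera
  ⇒ Yomir mehera
The regular Yomir reflex would be 'mehera', but the attested form is 'mihera'. The correspondence is irregular, so they are not cognates (the Yomir form has a different source).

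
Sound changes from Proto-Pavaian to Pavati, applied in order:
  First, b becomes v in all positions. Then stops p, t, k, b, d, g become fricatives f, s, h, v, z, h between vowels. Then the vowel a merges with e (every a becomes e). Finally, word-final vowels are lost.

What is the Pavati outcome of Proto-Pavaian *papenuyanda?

Pavati: *papenuyanda > pafenuyanda > pefenuyende > pefenuyend  (by intervocalic lenition, vowel merger, apocope)

pefenuyend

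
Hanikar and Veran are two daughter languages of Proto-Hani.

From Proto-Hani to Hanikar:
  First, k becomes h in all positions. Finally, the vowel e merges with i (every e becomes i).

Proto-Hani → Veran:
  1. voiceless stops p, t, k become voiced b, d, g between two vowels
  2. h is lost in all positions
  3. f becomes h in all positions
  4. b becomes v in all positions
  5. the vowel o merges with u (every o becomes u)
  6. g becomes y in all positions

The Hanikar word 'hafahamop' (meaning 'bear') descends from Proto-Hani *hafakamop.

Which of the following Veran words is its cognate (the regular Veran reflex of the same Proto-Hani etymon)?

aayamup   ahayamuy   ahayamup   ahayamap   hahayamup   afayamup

Veran: *hafakamop > hafagamop > afagamop > ahagamop > ahagamup > ahayamup  (by intervocalic voicing, h-loss, unconditioned shift, vowel merger, unconditioned shift)
The other candidates each miss or misapply at least one Veran change.

ahayamup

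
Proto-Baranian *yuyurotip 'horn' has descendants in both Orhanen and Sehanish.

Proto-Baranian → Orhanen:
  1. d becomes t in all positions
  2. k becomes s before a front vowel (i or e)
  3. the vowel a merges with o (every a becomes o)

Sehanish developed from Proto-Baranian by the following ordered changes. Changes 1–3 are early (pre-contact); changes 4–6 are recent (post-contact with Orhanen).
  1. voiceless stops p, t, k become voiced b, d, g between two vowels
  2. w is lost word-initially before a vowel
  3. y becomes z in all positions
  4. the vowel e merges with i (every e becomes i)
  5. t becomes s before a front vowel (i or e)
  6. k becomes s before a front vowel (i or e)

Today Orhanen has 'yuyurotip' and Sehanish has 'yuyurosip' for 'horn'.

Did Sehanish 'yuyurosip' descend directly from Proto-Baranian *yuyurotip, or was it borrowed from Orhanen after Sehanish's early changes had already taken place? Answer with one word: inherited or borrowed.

borrowed

If inherited, *yuyurotip would pass through all of Sehanish's changes:
Sehanish: *yuyurotip
  yuyurotip → yuyurodip   [intervocalic voicing]
  yuyurodip (rule 2 does not apply)
  yuyurodip → zuzurodip   [unconditioned shift]
  zuzurodip (rule 4 does not apply)
  zuzurodip (rule 5 does not apply)
  zuzurodip (rule 6 does not apply)
  giving Sehanish zuzurodip.
If borrowed from Orhanen 'yuyurotip' after the early changes, it would undergo only the recent ones:
  rule 4 (vowel merger): no change (yuyurotip)
  rule 5 (palatalisation): yuyurotip → yuyurosip
  rule 6 (palatalisation): no change (yuyurosip)
  ⇒ as a loan: yuyurosip
Sehanish 'yuyurosip' matches the loan outcome 'yuyurosip', not the inherited 'zuzurodip' — it skipped the early Sehanish changes, so it was borrowed from Orhanen.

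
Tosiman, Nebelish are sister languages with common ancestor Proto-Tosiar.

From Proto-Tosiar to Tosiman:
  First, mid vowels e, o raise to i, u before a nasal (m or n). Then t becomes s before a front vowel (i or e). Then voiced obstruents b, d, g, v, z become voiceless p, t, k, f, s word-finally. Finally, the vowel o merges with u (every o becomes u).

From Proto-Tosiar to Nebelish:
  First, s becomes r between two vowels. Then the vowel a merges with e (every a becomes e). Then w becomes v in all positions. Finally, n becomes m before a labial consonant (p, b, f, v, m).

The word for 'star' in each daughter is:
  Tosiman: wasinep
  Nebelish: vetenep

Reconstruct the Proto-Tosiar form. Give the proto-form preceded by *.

Position 2: Tosiman has a, Nebelish has e. Tosiman preserves a here (none of its changes turn any other segment into a), so the proto-segment is *a.
Position 1: Tosiman has w, Nebelish has v. Tosiman preserves w here (none of its changes turn any other segment into w), so the proto-segment is *w.
Position 3: Tosiman has s, Nebelish has t. Nebelish preserves t here (none of its changes turn any other segment into t), so the proto-segment is *t.
This points to *watenep. Verify forward in each daughter:
Tosiman: *watenep > watinep > wasinep  (by pre-nasal raising, palatalisation)
Nebelish: start from *watenep.
  rule 1: no change — watenep
  rule 2 (vowel merger): watenep → wetenep
  rule 3 (unconditioned shift): wetenep → vetenep
  rule 4: no change — vetenep
  ⇒ Nebelish vetenep
No other proto-form is consistent with every reflex, so the reconstruction is *watenep.

*watenep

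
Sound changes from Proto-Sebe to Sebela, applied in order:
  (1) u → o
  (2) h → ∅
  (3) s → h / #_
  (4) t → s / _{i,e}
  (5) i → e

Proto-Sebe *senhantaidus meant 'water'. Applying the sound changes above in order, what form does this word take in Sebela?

henantaedos

Sebela: start from *senhantaidus.
  rule 1 (vowel merger): senhantaidus → senhantaidos
  rule 2 (h-loss): senhantaidos → senantaidos
  rule 3 (debuccalisation): senantaidos → henantaidos
  rule 4: no change — henantaidos
  rule 5 (vowel merger): henantaidos → henantaedos
  ⇒ Sebela henantaedos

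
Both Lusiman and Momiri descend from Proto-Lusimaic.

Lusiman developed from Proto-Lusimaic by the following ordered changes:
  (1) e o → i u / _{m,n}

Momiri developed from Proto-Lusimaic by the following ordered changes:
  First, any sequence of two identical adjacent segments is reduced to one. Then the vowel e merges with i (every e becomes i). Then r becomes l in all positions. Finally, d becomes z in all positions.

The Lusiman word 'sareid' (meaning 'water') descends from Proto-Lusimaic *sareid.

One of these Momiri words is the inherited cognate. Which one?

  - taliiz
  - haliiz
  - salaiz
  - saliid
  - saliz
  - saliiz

saliiz

Momiri: start from *sareid.
  rule 1: no change — sareid
  rule 2 (vowel merger): sareid → sariid
  rule 3 (unconditioned shift): sariid → saliid
  rule 4 (unconditioned shift): saliid → saliiz
  ⇒ Momiri saliiz
Only 'saliiz' matches the regular Momiri development of *sareid.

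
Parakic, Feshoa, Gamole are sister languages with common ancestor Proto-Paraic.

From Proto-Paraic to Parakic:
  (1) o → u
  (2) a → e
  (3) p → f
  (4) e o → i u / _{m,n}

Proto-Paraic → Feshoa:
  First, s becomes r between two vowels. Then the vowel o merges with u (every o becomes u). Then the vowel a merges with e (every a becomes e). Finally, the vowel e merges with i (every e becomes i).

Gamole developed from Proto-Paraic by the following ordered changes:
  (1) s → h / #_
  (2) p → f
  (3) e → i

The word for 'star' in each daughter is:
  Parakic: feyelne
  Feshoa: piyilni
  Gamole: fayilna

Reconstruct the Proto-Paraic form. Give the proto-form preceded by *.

*payelna

Position 1: Parakic has f, Feshoa has p, Gamole has f. Feshoa preserves p here (none of its changes turn any other segment into p), so the proto-segment is *p.
Position 4: Parakic has e, Feshoa has i, Gamole has i. Taking the neighbouring segments as reconstructed: Parakic e could go back to *a or *e; Feshoa i could go back to *a or *e or *i; Gamole i could go back to *e or *i — the one source consistent with every daughter is *e.
This points to *payelna. Verify forward in each daughter:
Parakic: start from *payelna.
  rule 1: no change — payelna
  rule 2 (vowel merger): payelna → peyelne
  rule 3 (unconditioned shift): peyelne → feyelne
  rule 4: no change — feyelne
  ⇒ Parakic feyelne
Feshoa: *payelna
  payelna (rule 1 does not apply)
  payelna (rule 2 does not apply)
  payelna → peyelne   [vowel merger]
  peyelne → piyilni   [vowel merger]
  giving Feshoa piyilni.
Gamole: start from *payelna.
  rule 1: no change — payelna
  rule 2 (unconditioned shift): payelna → fayelna
  rule 3 (vowel merger): fayelna → fayilna
  ⇒ Gamole fayilna
*payelna is the unique common source.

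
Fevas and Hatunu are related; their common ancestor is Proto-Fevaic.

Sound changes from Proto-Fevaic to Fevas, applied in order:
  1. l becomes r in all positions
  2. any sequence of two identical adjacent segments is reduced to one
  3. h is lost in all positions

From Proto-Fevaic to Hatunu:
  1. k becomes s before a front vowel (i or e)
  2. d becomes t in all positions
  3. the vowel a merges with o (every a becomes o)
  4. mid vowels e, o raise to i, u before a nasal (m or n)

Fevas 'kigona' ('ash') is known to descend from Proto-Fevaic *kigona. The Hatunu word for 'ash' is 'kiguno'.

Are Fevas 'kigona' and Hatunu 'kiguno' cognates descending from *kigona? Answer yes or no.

no

Derive the expected Hatunu reflex of *kigona:
Hatunu: *kigona
  kigona → sigona   [palatalisation]
  sigona (rule 2 does not apply)
  sigona → sigono   [vowel merger]
  sigono → siguno   [pre-nasal raising]
  giving Hatunu siguno.
The regular Hatunu reflex would be 'siguno', but the attested form is 'kiguno'. The correspondence is irregular, so they are not cognates (the Hatunu form has a different source).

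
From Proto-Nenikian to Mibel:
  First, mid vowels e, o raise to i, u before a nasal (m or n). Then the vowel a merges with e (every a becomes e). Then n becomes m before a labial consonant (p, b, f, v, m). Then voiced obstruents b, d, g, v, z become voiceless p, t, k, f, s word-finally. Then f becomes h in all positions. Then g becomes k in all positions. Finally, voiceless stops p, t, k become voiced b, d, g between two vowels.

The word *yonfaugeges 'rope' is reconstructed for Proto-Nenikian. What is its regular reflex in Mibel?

yumheugeges

Mibel: *yonfaugeges
  yonfaugeges → yunfaugeges   [pre-nasal raising]
  yunfaugeges → yunfeugeges   [vowel merger]
  yunfeugeges → yumfeugeges   [nasal place assimilation]
  yumfeugeges (rule 4 does not apply)
  yumfeugeges → yumheugeges   [unconditioned shift]
  yumheugeges → yumheukekes   [unconditioned shift]
  yumheukekes → yumheugeges   [intervocalic voicing]
  giving Mibel yumheugeges.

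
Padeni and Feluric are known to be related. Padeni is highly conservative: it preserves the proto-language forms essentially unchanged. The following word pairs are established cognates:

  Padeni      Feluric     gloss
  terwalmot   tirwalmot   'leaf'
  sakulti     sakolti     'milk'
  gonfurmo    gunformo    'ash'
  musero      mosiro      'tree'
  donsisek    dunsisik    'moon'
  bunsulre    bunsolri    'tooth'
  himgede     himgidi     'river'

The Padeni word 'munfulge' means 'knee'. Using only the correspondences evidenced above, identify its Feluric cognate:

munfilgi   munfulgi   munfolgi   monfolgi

sakulti ~ sakolti, musero ~ mosiro — Padeni u corresponds to Feluric o after a consonant, before a consonant other than r, m, n, p, b, f, v.
bunsulre ~ bunsolri, himgede ~ himgidi — Padeni e corresponds to Feluric i word-finally.
Applying these to Padeni 'munfulge':
  munfulge → munfolge   (u→o after a consonant, before a consonant other than r, m, n, p, b, f, v)
  munfolge → munfolgi   (e→i word-finally)
So the Feluric cognate is 'munfolgi'.

munfolgi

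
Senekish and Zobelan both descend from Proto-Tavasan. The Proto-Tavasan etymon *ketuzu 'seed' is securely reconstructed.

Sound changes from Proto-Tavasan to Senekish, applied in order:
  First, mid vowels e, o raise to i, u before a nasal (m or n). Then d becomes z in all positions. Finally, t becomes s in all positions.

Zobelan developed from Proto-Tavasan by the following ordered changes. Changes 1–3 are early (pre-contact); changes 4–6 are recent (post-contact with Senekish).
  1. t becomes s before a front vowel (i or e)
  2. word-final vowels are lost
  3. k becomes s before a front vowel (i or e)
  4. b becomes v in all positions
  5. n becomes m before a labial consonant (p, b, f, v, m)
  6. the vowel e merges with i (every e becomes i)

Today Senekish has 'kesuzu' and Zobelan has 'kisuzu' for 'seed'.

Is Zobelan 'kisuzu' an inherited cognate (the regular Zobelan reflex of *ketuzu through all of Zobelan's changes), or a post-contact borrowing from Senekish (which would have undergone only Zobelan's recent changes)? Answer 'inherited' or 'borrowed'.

borrowed

If inherited, *ketuzu would pass through all of Zobelan's changes:
Zobelan: *ketuzu > ketuz > setuz > situz  (by apocope, palatalisation, vowel merger)
If borrowed from Senekish 'kesuzu' after the early changes, it would undergo only the recent ones:
  rule 4 (unconditioned shift): no change (kesuzu)
  rule 5 (nasal place assimilation): no change (kesuzu)
  rule 6 (vowel merger): kesuzu → kisuzu
  ⇒ as a loan: kisuzu
Zobelan 'kisuzu' matches the loan outcome 'kisuzu', not the inherited 'situz' — it skipped the early Zobelan changes, so it was borrowed from Senekish.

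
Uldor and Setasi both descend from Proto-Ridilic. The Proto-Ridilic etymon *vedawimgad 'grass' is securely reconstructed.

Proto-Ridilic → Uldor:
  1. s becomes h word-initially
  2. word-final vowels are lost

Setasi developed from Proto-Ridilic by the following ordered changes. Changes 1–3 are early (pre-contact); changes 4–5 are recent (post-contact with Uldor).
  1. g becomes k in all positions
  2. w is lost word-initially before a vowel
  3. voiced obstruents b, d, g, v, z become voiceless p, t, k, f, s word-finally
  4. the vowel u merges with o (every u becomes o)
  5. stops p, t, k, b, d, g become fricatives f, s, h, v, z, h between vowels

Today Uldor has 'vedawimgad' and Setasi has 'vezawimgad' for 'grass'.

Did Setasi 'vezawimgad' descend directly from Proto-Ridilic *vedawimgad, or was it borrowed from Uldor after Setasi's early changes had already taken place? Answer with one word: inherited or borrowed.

If inherited, *vedawimgad would pass through all of Setasi's changes:
Setasi: *vedawimgad
  vedawimgad → vedawimkad   [unconditioned shift]
  vedawimkad (rule 2 does not apply)
  vedawimkad → vedawimkat   [final devoicing]
  vedawimkat (rule 4 does not apply)
  vedawimkat → vezawimkat   [intervocalic lenition]
  giving Setasi vezawimkat.
If borrowed from Uldor 'vedawimgad' after the early changes, it would undergo only the recent ones:
  rule 4 (vowel merger): no change (vedawimgad)
  rule 5 (intervocalic lenition): vedawimgad → vezawimgad
  ⇒ as a loan: vezawimgad
Setasi 'vezawimgad' matches the loan outcome 'vezawimgad', not the inherited 'vezawimkat' — it skipped the early Setasi changes, so it was borrowed from Uldor.

borrowed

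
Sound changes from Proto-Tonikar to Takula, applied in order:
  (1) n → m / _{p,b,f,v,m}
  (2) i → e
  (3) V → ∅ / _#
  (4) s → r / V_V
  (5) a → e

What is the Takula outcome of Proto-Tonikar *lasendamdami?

Takula: *lasendamdami > lasendamdame > lasendamdam > larendamdam > lerendemdem  (by vowel merger, apocope, rhotacism, vowel merger)

lerendemdem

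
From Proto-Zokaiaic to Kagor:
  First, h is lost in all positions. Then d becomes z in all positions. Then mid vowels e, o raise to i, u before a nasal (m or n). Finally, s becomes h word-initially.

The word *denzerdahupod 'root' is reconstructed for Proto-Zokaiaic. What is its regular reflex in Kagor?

Kagor: *denzerdahupod > denzerdaupod > zenzerzaupoz > zinzerzaupoz  (by h-loss, unconditioned shift, pre-nasal raising)

zinzerzaupoz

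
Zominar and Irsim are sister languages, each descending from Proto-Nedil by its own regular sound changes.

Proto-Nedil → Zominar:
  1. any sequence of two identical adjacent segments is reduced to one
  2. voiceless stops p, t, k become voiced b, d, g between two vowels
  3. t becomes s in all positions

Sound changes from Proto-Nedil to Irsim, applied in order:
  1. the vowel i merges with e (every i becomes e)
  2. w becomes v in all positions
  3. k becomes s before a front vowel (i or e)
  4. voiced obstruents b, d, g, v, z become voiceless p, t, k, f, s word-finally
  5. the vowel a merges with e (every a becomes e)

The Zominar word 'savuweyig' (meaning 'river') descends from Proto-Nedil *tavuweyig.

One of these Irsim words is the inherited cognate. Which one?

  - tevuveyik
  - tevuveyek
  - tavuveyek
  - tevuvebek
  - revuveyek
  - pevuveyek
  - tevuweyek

Irsim: *tavuweyig
  tavuweyig → tavuweyeg   [vowel merger]
  tavuweyeg → tavuveyeg   [unconditioned shift]
  tavuveyeg (rule 3 does not apply)
  tavuveyeg → tavuveyek   [final devoicing]
  tavuveyek → tevuveyek   [vowel merger]
  giving Irsim tevuveyek.
Among the options, 'tevuveyek' alone shows every Irsim change applied in order.

tevuveyek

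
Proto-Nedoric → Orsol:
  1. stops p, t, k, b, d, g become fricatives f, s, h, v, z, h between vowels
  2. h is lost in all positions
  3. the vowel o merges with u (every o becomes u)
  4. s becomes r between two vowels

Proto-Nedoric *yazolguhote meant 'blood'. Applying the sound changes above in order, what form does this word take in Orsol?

Orsol: *yazolguhote
  yazolguhote → yazolguhose   [intervocalic lenition]
  yazolguhose → yazolguose   [h-loss]
  yazolguose → yazulguuse   [vowel merger]
  yazulguuse → yazulguure   [rhotacism]
  giving Orsol yazulguure.

yazulguure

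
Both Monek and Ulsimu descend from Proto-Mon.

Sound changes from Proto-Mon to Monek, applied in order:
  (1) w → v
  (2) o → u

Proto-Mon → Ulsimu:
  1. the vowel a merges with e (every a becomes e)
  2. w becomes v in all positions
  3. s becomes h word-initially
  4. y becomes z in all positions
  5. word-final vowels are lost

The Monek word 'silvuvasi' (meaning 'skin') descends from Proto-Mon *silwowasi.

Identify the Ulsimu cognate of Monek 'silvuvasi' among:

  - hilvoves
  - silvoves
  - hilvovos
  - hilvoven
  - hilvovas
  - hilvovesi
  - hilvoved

Ulsimu: *silwowasi
  silwowasi → silwowesi   [vowel merger]
  silwowesi → silvovesi   [unconditioned shift]
  silvovesi → hilvovesi   [debuccalisation]
  hilvovesi (rule 4 does not apply)
  hilvovesi → hilvoves   [apocope]
  giving Ulsimu hilvoves.
Among the options, 'hilvoves' alone shows every Ulsimu change applied in order.

hilvoves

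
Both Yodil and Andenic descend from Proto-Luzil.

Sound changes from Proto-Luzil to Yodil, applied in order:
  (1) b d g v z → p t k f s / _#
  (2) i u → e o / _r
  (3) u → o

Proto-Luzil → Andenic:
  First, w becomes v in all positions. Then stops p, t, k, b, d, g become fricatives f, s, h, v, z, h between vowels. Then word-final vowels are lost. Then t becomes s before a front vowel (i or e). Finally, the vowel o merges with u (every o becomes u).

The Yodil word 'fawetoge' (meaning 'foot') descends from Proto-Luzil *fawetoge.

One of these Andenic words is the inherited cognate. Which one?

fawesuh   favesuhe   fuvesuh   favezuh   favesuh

Andenic: *fawetoge > favetoge > favesohe > favesoh > favesuh  (by unconditioned shift, intervocalic lenition, apocope, vowel merger)
Only 'favesuh' matches the regular Andenic development of *fawetoge.

favesuh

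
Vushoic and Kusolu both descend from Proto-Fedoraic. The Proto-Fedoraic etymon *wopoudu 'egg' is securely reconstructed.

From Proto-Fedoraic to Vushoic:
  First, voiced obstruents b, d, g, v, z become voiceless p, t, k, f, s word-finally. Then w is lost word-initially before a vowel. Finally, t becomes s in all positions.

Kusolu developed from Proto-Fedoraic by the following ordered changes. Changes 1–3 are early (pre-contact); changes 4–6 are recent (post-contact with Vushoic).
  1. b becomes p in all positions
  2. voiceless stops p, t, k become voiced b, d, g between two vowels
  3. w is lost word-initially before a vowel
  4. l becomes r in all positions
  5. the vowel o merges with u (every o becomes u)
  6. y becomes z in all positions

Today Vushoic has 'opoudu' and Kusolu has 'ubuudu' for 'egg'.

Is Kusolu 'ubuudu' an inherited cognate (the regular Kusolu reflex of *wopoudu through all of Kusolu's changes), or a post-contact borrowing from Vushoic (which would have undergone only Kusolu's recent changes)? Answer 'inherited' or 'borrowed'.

inherited

If inherited, *wopoudu would pass through all of Kusolu's changes:
Kusolu: *wopoudu > woboudu > oboudu > ubuudu  (by intervocalic voicing, glide loss, vowel merger)
If borrowed from Vushoic 'opoudu' after the early changes, it would undergo only the recent ones:
  rule 4 (unconditioned shift): no change (opoudu)
  rule 5 (vowel merger): opoudu → upuudu
  rule 6 (unconditioned shift): no change (upuudu)
  ⇒ as a loan: upuudu
Kusolu 'ubuudu' matches the inherited outcome exactly, so it is an inherited cognate, not a loan.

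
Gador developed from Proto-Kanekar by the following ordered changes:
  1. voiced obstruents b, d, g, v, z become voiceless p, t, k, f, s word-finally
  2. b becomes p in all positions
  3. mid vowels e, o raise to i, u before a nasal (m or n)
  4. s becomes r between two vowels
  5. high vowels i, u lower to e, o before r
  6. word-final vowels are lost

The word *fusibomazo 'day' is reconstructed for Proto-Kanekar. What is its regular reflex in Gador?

Gador: *fusibomazo
  fusibomazo (rule 1 does not apply)
  fusibomazo → fusipomazo   [unconditioned shift]
  fusipomazo → fusipumazo   [pre-nasal raising]
  fusipumazo → furipumazo   [rhotacism]
  furipumazo → foripumazo   [pre-rhotic lowering]
  foripumazo → foripumaz   [apocope]
  giving Gador foripumaz.

foripumaz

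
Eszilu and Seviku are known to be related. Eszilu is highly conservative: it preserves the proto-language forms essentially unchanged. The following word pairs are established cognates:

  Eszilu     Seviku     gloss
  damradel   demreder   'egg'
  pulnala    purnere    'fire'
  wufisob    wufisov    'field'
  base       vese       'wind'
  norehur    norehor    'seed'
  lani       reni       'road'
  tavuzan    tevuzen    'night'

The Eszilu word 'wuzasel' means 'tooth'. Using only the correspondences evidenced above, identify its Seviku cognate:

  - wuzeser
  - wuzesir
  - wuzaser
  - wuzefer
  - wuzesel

damradel ~ demreder, pulnala ~ purnere — Eszilu a corresponds to Seviku e after a consonant, before a consonant other than r, m, n, p, b, f, v.
damradel ~ demreder — Eszilu l corresponds to Seviku r word-finally.
Applying these to Eszilu 'wuzasel':
  wuzasel → wuzesel   (a→e after a consonant, before a consonant other than r, m, n, p, b, f, v)
  wuzesel → wuzeser   (l→r word-finally)
So the Seviku cognate is 'wuzeser'.

wuzeser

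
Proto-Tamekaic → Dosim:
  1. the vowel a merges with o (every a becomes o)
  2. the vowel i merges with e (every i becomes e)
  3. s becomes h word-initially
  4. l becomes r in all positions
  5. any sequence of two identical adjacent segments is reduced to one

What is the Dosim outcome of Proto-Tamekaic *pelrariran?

Dosim: *pelrariran > pelroriron > pelroreron > perroreron > peroreron  (by vowel merger, vowel merger, unconditioned shift, degemination)

peroreron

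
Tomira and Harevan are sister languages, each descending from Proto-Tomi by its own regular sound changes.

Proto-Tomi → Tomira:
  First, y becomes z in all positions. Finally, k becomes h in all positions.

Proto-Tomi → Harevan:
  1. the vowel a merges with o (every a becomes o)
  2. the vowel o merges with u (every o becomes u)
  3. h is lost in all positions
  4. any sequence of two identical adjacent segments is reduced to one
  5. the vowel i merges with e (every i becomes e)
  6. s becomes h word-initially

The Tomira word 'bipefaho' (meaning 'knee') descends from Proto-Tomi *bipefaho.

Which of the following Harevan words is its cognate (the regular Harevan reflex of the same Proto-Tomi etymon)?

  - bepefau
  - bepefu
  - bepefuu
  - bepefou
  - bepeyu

Harevan: *bipefaho > bipefoho > bipefuhu > bipefuu > bipefu > bepefu  (by vowel merger, vowel merger, h-loss, degemination, vowel merger)
Only 'bepefu' matches the regular Harevan development of *bipefaho.

bepefu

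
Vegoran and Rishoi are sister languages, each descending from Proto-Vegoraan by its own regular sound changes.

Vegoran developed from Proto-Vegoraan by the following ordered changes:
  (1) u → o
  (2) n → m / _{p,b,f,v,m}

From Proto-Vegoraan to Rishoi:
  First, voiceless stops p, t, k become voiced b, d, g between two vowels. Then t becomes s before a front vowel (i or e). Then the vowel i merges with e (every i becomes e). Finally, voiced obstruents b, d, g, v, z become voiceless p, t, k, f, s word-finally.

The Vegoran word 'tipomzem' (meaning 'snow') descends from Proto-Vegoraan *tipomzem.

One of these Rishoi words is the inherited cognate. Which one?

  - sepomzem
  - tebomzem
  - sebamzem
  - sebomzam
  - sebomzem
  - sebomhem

sebomzem

Rishoi: *tipomzem
  tipomzem → tibomzem   [intervocalic voicing]
  tibomzem → sibomzem   [palatalisation]
  sibomzem → sebomzem   [vowel merger]
  sebomzem (rule 4 does not apply)
  giving Rishoi sebomzem.
Among the options, 'sebomzem' alone shows every Rishoi change applied in order.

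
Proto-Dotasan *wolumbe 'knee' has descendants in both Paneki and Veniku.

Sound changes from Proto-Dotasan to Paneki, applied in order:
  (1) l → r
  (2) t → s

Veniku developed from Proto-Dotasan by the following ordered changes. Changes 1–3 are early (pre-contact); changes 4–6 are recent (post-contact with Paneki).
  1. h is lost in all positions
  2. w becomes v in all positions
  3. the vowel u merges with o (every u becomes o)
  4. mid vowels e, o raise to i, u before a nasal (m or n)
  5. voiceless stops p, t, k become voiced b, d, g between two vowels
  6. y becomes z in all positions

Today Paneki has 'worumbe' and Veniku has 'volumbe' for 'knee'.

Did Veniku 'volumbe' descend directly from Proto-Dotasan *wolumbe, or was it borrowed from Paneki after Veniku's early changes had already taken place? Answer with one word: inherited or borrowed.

inherited

If inherited, *wolumbe would pass through all of Veniku's changes:
Veniku: *wolumbe
  wolumbe (rule 1 does not apply)
  wolumbe → volumbe   [unconditioned shift]
  volumbe → volombe   [vowel merger]
  volombe → volumbe   [pre-nasal raising]
  volumbe (rule 5 does not apply)
  volumbe (rule 6 does not apply)
  giving Veniku volumbe.
If borrowed from Paneki 'worumbe' after the early changes, it would undergo only the recent ones:
  rule 4 (pre-nasal raising): no change (worumbe)
  rule 5 (intervocalic voicing): no change (worumbe)
  rule 6 (unconditioned shift): no change (worumbe)
  ⇒ as a loan: worumbe
Veniku 'volumbe' matches the inherited outcome exactly, so it is an inherited cognate, not a loan.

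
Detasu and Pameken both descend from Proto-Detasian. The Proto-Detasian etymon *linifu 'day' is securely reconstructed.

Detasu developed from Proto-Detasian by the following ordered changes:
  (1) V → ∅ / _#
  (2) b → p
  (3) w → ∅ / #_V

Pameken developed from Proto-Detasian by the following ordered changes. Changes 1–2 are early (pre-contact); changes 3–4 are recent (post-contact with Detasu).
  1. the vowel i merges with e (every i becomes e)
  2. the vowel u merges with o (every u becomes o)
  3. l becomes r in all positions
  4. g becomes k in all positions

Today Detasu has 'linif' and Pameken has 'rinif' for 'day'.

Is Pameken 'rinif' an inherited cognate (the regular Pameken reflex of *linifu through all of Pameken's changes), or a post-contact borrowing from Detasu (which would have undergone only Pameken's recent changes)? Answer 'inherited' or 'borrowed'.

If inherited, *linifu would pass through all of Pameken's changes:
Pameken: *linifu > lenefu > lenefo > renefo  (by vowel merger, vowel merger, unconditioned shift)
If borrowed from Detasu 'linif' after the early changes, it would undergo only the recent ones:
  rule 3 (unconditioned shift): linif → rinif
  rule 4 (unconditioned shift): no change (rinif)
  ⇒ as a loan: rinif
Pameken 'rinif' matches the loan outcome 'rinif', not the inherited 'renefo' — it skipped the early Pameken changes, so it was borrowed from Detasu.

borrowed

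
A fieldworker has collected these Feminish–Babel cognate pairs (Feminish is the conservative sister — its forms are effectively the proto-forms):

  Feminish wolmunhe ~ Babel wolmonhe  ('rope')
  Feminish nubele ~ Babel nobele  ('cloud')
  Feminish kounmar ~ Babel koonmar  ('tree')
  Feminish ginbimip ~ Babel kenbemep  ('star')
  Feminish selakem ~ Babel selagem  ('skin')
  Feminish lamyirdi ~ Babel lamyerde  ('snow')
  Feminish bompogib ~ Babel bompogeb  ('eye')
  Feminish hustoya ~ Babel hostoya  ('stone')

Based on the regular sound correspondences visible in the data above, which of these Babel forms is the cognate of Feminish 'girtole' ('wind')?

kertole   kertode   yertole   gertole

kertole

ginbimip ~ kenbemep — Feminish g corresponds to Babel k word-initially before a front vowel.
lamyirdi ~ lamyerde — Feminish i corresponds to Babel e after a consonant, before r.
Applying these to Feminish 'girtole':
  girtole → kirtole   (g→k word-initially before a front vowel)
  kirtole → kertole   (i→e after a consonant, before r)
So the Babel cognate is 'kertole'.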